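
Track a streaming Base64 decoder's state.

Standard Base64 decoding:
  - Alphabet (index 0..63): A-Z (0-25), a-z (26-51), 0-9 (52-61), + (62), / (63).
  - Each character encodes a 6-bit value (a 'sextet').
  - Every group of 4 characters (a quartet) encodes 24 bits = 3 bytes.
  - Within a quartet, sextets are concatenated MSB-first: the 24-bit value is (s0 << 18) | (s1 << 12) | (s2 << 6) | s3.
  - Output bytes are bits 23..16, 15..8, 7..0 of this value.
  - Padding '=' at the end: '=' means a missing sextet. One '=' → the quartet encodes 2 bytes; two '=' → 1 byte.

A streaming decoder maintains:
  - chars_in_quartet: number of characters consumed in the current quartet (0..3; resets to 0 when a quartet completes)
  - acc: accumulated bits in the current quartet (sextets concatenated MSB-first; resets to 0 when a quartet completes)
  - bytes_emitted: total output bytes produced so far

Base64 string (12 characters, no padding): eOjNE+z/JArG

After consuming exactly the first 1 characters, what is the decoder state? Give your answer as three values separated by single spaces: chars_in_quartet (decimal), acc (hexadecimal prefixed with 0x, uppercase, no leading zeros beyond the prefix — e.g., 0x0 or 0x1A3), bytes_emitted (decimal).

Answer: 1 0x1E 0

Derivation:
After char 0 ('e'=30): chars_in_quartet=1 acc=0x1E bytes_emitted=0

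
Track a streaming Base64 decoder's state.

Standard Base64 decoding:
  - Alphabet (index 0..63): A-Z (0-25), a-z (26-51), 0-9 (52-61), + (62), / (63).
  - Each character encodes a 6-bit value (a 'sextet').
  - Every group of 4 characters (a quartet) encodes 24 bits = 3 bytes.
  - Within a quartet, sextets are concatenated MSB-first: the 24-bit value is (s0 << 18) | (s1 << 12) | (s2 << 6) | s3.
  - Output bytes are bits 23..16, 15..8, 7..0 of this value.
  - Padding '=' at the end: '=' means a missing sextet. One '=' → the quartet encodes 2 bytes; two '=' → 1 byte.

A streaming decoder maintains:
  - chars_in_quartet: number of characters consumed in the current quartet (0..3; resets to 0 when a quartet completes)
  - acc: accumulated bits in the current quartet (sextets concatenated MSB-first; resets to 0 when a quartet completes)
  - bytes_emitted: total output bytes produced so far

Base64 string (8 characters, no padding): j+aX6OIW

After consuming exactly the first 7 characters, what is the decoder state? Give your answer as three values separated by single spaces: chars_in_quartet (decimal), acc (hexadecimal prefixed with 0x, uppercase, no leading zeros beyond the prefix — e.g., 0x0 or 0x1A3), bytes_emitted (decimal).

After char 0 ('j'=35): chars_in_quartet=1 acc=0x23 bytes_emitted=0
After char 1 ('+'=62): chars_in_quartet=2 acc=0x8FE bytes_emitted=0
After char 2 ('a'=26): chars_in_quartet=3 acc=0x23F9A bytes_emitted=0
After char 3 ('X'=23): chars_in_quartet=4 acc=0x8FE697 -> emit 8F E6 97, reset; bytes_emitted=3
After char 4 ('6'=58): chars_in_quartet=1 acc=0x3A bytes_emitted=3
After char 5 ('O'=14): chars_in_quartet=2 acc=0xE8E bytes_emitted=3
After char 6 ('I'=8): chars_in_quartet=3 acc=0x3A388 bytes_emitted=3

Answer: 3 0x3A388 3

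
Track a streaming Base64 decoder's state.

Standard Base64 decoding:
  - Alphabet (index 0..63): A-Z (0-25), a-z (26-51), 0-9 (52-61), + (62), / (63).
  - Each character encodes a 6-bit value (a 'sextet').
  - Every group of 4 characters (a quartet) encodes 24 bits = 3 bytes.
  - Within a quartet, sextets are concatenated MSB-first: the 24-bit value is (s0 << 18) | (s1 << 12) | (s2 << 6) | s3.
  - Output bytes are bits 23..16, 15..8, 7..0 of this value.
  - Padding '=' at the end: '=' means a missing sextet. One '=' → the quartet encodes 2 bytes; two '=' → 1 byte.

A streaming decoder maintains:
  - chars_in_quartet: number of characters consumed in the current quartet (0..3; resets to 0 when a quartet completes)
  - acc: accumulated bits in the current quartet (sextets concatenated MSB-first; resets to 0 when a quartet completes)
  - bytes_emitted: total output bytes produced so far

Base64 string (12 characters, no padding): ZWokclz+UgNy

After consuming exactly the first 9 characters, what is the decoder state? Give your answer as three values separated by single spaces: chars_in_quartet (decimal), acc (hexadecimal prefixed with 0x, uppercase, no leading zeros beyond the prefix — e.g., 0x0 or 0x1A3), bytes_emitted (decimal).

After char 0 ('Z'=25): chars_in_quartet=1 acc=0x19 bytes_emitted=0
After char 1 ('W'=22): chars_in_quartet=2 acc=0x656 bytes_emitted=0
After char 2 ('o'=40): chars_in_quartet=3 acc=0x195A8 bytes_emitted=0
After char 3 ('k'=36): chars_in_quartet=4 acc=0x656A24 -> emit 65 6A 24, reset; bytes_emitted=3
After char 4 ('c'=28): chars_in_quartet=1 acc=0x1C bytes_emitted=3
After char 5 ('l'=37): chars_in_quartet=2 acc=0x725 bytes_emitted=3
After char 6 ('z'=51): chars_in_quartet=3 acc=0x1C973 bytes_emitted=3
After char 7 ('+'=62): chars_in_quartet=4 acc=0x725CFE -> emit 72 5C FE, reset; bytes_emitted=6
After char 8 ('U'=20): chars_in_quartet=1 acc=0x14 bytes_emitted=6

Answer: 1 0x14 6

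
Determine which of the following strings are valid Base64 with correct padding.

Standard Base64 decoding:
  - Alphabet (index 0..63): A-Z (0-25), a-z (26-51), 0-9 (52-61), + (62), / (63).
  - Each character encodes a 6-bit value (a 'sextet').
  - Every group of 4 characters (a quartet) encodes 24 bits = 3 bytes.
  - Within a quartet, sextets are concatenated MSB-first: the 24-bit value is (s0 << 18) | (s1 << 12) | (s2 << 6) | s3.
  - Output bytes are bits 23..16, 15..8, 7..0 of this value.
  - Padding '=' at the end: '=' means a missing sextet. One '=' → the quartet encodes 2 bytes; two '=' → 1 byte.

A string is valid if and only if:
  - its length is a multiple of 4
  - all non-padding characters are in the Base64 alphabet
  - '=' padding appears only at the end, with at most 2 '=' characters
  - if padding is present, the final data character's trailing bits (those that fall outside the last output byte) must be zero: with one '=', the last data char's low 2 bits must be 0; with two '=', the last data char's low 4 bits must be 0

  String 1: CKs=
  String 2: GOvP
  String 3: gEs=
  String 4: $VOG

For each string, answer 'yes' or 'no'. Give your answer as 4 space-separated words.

Answer: yes yes yes no

Derivation:
String 1: 'CKs=' → valid
String 2: 'GOvP' → valid
String 3: 'gEs=' → valid
String 4: '$VOG' → invalid (bad char(s): ['$'])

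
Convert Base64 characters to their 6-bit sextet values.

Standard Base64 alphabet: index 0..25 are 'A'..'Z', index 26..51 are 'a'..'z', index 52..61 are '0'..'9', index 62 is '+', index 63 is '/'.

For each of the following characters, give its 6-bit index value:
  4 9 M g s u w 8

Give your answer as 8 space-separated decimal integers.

Answer: 56 61 12 32 44 46 48 60

Derivation:
'4': 0..9 range, 52 + ord('4') − ord('0') = 56
'9': 0..9 range, 52 + ord('9') − ord('0') = 61
'M': A..Z range, ord('M') − ord('A') = 12
'g': a..z range, 26 + ord('g') − ord('a') = 32
's': a..z range, 26 + ord('s') − ord('a') = 44
'u': a..z range, 26 + ord('u') − ord('a') = 46
'w': a..z range, 26 + ord('w') − ord('a') = 48
'8': 0..9 range, 52 + ord('8') − ord('0') = 60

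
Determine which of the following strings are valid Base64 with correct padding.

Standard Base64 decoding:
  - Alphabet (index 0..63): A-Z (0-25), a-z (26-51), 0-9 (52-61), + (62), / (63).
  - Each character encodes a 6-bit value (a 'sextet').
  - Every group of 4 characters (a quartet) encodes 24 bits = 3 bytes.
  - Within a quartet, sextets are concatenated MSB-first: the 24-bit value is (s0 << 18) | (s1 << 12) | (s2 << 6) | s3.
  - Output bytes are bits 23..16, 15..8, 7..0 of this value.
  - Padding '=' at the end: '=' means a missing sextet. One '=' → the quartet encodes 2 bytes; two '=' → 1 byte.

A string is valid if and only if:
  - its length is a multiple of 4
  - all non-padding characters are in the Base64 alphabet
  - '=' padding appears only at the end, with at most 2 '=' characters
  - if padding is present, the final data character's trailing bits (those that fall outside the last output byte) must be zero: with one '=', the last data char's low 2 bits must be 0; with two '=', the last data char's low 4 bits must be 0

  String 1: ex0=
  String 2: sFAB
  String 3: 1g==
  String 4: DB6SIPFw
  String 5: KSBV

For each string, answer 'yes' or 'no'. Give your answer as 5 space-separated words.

String 1: 'ex0=' → valid
String 2: 'sFAB' → valid
String 3: '1g==' → valid
String 4: 'DB6SIPFw' → valid
String 5: 'KSBV' → valid

Answer: yes yes yes yes yes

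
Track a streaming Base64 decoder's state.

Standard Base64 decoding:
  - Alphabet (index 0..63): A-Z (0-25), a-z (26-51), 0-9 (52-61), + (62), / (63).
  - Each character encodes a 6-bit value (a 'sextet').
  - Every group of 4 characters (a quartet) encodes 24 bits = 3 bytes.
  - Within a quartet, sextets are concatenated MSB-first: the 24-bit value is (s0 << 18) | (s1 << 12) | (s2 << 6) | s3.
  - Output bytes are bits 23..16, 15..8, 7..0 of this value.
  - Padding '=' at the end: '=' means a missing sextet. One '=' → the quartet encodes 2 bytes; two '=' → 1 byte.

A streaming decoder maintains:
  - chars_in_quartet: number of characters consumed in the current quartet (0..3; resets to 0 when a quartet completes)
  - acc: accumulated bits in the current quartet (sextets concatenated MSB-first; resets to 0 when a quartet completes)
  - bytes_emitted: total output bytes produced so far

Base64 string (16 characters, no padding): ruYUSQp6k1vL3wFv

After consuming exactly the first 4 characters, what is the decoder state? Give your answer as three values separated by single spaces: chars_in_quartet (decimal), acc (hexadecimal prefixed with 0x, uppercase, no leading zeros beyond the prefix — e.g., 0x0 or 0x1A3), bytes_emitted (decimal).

After char 0 ('r'=43): chars_in_quartet=1 acc=0x2B bytes_emitted=0
After char 1 ('u'=46): chars_in_quartet=2 acc=0xAEE bytes_emitted=0
After char 2 ('Y'=24): chars_in_quartet=3 acc=0x2BB98 bytes_emitted=0
After char 3 ('U'=20): chars_in_quartet=4 acc=0xAEE614 -> emit AE E6 14, reset; bytes_emitted=3

Answer: 0 0x0 3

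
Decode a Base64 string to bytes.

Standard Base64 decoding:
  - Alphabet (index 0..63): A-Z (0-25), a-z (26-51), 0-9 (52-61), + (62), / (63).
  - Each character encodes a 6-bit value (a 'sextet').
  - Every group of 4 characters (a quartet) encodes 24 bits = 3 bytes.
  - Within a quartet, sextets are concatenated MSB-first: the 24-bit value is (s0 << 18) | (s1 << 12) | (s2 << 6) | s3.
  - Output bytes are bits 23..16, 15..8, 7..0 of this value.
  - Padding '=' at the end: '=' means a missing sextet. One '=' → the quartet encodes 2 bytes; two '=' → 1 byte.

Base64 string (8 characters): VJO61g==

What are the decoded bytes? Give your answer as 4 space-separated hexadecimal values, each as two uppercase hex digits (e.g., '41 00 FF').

Answer: 54 93 BA D6

Derivation:
After char 0 ('V'=21): chars_in_quartet=1 acc=0x15 bytes_emitted=0
After char 1 ('J'=9): chars_in_quartet=2 acc=0x549 bytes_emitted=0
After char 2 ('O'=14): chars_in_quartet=3 acc=0x1524E bytes_emitted=0
After char 3 ('6'=58): chars_in_quartet=4 acc=0x5493BA -> emit 54 93 BA, reset; bytes_emitted=3
After char 4 ('1'=53): chars_in_quartet=1 acc=0x35 bytes_emitted=3
After char 5 ('g'=32): chars_in_quartet=2 acc=0xD60 bytes_emitted=3
Padding '==': partial quartet acc=0xD60 -> emit D6; bytes_emitted=4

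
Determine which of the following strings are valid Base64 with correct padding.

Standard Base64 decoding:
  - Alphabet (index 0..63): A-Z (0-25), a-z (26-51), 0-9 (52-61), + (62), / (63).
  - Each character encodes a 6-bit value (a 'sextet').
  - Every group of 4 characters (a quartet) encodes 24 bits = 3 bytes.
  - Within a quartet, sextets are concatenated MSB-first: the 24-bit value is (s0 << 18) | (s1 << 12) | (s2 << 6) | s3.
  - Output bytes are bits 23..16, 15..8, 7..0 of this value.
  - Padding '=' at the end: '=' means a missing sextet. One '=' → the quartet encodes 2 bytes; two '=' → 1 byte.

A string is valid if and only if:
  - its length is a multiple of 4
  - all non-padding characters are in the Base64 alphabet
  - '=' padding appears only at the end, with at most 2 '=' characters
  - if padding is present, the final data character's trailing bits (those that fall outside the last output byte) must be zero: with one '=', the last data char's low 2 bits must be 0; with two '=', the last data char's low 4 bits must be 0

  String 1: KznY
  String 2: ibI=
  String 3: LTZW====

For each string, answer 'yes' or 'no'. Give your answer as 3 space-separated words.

String 1: 'KznY' → valid
String 2: 'ibI=' → valid
String 3: 'LTZW====' → invalid (4 pad chars (max 2))

Answer: yes yes no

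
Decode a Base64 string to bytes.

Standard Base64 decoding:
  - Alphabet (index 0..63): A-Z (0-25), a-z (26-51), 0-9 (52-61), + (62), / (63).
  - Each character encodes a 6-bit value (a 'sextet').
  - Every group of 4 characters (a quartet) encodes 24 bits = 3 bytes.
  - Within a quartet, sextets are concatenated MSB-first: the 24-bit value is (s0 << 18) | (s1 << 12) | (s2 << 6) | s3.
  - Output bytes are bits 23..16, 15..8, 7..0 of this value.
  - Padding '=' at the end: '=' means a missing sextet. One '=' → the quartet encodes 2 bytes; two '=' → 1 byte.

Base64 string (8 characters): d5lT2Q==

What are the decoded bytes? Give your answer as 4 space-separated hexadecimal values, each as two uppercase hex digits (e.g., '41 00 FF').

Answer: 77 99 53 D9

Derivation:
After char 0 ('d'=29): chars_in_quartet=1 acc=0x1D bytes_emitted=0
After char 1 ('5'=57): chars_in_quartet=2 acc=0x779 bytes_emitted=0
After char 2 ('l'=37): chars_in_quartet=3 acc=0x1DE65 bytes_emitted=0
After char 3 ('T'=19): chars_in_quartet=4 acc=0x779953 -> emit 77 99 53, reset; bytes_emitted=3
After char 4 ('2'=54): chars_in_quartet=1 acc=0x36 bytes_emitted=3
After char 5 ('Q'=16): chars_in_quartet=2 acc=0xD90 bytes_emitted=3
Padding '==': partial quartet acc=0xD90 -> emit D9; bytes_emitted=4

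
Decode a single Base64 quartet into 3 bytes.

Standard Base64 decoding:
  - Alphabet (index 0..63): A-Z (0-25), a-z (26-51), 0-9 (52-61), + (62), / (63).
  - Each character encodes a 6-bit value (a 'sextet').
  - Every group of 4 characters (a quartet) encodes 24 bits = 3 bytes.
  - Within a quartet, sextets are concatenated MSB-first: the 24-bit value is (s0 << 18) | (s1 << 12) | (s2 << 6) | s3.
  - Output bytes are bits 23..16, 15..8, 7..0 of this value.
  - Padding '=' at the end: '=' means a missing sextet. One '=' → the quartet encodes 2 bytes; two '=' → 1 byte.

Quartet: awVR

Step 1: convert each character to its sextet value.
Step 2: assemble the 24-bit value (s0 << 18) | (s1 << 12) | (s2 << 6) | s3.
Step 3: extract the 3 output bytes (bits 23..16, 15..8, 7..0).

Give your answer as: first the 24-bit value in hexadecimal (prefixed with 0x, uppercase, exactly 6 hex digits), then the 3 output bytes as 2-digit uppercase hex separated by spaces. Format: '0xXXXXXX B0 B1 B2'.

Answer: 0x6B0551 6B 05 51

Derivation:
Sextets: a=26, w=48, V=21, R=17
24-bit: (26<<18) | (48<<12) | (21<<6) | 17
      = 0x680000 | 0x030000 | 0x000540 | 0x000011
      = 0x6B0551
Bytes: (v>>16)&0xFF=6B, (v>>8)&0xFF=05, v&0xFF=51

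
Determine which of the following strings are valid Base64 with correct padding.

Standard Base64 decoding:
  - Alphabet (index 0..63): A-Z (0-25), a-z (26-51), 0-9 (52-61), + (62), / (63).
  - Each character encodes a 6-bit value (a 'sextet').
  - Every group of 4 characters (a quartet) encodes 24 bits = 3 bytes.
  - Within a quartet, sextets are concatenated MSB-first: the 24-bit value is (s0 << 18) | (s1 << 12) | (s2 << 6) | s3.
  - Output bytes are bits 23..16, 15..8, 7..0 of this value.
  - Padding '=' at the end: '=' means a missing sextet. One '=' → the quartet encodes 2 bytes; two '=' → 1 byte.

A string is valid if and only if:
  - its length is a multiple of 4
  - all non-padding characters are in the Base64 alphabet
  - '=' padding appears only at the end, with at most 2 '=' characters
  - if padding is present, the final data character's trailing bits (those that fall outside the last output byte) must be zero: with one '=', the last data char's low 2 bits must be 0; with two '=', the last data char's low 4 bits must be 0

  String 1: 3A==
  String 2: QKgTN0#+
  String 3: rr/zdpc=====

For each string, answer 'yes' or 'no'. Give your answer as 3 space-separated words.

Answer: yes no no

Derivation:
String 1: '3A==' → valid
String 2: 'QKgTN0#+' → invalid (bad char(s): ['#'])
String 3: 'rr/zdpc=====' → invalid (5 pad chars (max 2))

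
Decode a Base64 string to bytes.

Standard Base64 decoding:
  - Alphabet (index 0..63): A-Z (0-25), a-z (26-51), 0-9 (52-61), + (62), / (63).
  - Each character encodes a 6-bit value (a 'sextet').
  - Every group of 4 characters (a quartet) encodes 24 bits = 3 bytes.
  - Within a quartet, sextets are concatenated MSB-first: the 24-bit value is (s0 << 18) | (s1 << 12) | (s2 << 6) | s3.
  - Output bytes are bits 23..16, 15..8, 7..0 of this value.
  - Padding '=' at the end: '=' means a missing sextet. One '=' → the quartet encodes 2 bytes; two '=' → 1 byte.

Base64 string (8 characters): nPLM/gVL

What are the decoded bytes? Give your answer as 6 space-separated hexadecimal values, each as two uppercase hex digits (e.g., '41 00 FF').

Answer: 9C F2 CC FE 05 4B

Derivation:
After char 0 ('n'=39): chars_in_quartet=1 acc=0x27 bytes_emitted=0
After char 1 ('P'=15): chars_in_quartet=2 acc=0x9CF bytes_emitted=0
After char 2 ('L'=11): chars_in_quartet=3 acc=0x273CB bytes_emitted=0
After char 3 ('M'=12): chars_in_quartet=4 acc=0x9CF2CC -> emit 9C F2 CC, reset; bytes_emitted=3
After char 4 ('/'=63): chars_in_quartet=1 acc=0x3F bytes_emitted=3
After char 5 ('g'=32): chars_in_quartet=2 acc=0xFE0 bytes_emitted=3
After char 6 ('V'=21): chars_in_quartet=3 acc=0x3F815 bytes_emitted=3
After char 7 ('L'=11): chars_in_quartet=4 acc=0xFE054B -> emit FE 05 4B, reset; bytes_emitted=6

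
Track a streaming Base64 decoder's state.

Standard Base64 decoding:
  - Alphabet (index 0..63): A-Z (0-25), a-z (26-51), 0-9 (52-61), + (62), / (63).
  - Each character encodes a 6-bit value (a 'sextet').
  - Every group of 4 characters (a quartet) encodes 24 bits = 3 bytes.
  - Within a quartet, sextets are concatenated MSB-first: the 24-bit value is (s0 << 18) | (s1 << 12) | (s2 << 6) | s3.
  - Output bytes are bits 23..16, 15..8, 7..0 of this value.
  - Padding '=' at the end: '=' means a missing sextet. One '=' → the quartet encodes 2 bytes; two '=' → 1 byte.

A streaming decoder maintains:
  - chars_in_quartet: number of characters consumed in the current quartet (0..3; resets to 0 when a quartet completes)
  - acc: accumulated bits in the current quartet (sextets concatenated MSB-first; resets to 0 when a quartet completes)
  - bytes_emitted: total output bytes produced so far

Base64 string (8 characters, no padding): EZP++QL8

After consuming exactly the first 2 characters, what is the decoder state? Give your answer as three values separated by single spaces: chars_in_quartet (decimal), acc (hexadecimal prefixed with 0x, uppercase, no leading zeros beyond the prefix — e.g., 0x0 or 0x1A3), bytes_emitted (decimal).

Answer: 2 0x119 0

Derivation:
After char 0 ('E'=4): chars_in_quartet=1 acc=0x4 bytes_emitted=0
After char 1 ('Z'=25): chars_in_quartet=2 acc=0x119 bytes_emitted=0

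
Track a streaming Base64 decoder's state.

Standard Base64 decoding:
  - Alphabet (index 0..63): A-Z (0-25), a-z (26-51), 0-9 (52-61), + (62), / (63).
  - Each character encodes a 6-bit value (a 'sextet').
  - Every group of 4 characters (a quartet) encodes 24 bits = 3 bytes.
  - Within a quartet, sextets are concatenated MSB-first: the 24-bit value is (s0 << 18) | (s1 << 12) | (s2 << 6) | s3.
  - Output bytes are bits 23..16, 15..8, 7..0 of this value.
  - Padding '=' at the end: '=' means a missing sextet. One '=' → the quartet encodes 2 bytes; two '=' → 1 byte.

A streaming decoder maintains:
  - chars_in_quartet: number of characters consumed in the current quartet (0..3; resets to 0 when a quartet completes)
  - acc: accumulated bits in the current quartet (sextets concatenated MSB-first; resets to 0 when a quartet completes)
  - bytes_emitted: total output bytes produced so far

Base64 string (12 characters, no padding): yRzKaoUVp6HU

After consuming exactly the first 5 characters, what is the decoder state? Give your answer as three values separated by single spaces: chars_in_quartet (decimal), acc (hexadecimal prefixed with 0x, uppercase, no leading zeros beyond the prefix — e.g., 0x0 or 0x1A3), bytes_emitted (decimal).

After char 0 ('y'=50): chars_in_quartet=1 acc=0x32 bytes_emitted=0
After char 1 ('R'=17): chars_in_quartet=2 acc=0xC91 bytes_emitted=0
After char 2 ('z'=51): chars_in_quartet=3 acc=0x32473 bytes_emitted=0
After char 3 ('K'=10): chars_in_quartet=4 acc=0xC91CCA -> emit C9 1C CA, reset; bytes_emitted=3
After char 4 ('a'=26): chars_in_quartet=1 acc=0x1A bytes_emitted=3

Answer: 1 0x1A 3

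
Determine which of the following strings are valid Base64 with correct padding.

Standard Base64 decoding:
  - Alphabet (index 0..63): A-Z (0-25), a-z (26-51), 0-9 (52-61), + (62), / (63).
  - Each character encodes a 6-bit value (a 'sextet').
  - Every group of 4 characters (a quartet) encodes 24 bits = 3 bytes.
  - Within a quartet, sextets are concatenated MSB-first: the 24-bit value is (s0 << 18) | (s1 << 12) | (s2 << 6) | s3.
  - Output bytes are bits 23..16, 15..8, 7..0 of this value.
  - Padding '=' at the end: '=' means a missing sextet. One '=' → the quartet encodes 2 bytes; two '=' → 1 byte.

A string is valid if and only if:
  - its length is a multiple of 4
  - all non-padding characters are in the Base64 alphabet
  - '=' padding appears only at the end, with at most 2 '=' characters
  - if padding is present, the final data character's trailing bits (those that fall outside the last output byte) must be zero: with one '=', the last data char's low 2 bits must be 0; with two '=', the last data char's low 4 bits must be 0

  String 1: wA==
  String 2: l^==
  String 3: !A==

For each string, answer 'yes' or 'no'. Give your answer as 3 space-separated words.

Answer: yes no no

Derivation:
String 1: 'wA==' → valid
String 2: 'l^==' → invalid (bad char(s): ['^'])
String 3: '!A==' → invalid (bad char(s): ['!'])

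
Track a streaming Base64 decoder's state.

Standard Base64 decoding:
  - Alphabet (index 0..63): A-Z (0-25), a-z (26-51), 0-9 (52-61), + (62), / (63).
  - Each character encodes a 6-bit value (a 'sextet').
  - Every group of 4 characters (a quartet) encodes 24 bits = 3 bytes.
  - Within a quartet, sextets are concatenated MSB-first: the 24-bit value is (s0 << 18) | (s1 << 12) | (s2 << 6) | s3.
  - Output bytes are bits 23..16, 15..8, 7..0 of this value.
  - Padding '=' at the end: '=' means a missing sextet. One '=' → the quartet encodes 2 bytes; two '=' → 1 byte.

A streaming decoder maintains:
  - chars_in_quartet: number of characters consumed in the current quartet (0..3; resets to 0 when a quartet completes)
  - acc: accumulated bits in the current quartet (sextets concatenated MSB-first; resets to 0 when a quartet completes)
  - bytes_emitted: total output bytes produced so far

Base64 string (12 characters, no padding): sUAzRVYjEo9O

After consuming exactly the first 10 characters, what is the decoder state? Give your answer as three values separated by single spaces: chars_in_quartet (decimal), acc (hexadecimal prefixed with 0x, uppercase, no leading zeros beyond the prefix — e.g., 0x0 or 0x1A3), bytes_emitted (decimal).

After char 0 ('s'=44): chars_in_quartet=1 acc=0x2C bytes_emitted=0
After char 1 ('U'=20): chars_in_quartet=2 acc=0xB14 bytes_emitted=0
After char 2 ('A'=0): chars_in_quartet=3 acc=0x2C500 bytes_emitted=0
After char 3 ('z'=51): chars_in_quartet=4 acc=0xB14033 -> emit B1 40 33, reset; bytes_emitted=3
After char 4 ('R'=17): chars_in_quartet=1 acc=0x11 bytes_emitted=3
After char 5 ('V'=21): chars_in_quartet=2 acc=0x455 bytes_emitted=3
After char 6 ('Y'=24): chars_in_quartet=3 acc=0x11558 bytes_emitted=3
After char 7 ('j'=35): chars_in_quartet=4 acc=0x455623 -> emit 45 56 23, reset; bytes_emitted=6
After char 8 ('E'=4): chars_in_quartet=1 acc=0x4 bytes_emitted=6
After char 9 ('o'=40): chars_in_quartet=2 acc=0x128 bytes_emitted=6

Answer: 2 0x128 6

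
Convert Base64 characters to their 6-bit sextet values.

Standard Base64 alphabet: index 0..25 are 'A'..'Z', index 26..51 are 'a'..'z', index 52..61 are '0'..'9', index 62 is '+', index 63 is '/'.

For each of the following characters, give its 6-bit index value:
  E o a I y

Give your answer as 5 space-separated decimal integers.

Answer: 4 40 26 8 50

Derivation:
'E': A..Z range, ord('E') − ord('A') = 4
'o': a..z range, 26 + ord('o') − ord('a') = 40
'a': a..z range, 26 + ord('a') − ord('a') = 26
'I': A..Z range, ord('I') − ord('A') = 8
'y': a..z range, 26 + ord('y') − ord('a') = 50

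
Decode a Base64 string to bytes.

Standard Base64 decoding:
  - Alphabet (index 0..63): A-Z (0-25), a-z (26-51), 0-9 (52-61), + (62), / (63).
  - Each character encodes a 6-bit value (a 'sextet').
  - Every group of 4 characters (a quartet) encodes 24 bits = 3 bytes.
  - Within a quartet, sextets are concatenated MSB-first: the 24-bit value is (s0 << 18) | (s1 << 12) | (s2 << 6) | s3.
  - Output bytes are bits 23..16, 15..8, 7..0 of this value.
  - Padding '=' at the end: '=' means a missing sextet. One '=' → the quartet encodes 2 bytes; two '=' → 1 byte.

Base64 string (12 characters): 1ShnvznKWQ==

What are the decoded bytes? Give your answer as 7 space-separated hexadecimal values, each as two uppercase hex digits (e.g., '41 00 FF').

Answer: D5 28 67 BF 39 CA 59

Derivation:
After char 0 ('1'=53): chars_in_quartet=1 acc=0x35 bytes_emitted=0
After char 1 ('S'=18): chars_in_quartet=2 acc=0xD52 bytes_emitted=0
After char 2 ('h'=33): chars_in_quartet=3 acc=0x354A1 bytes_emitted=0
After char 3 ('n'=39): chars_in_quartet=4 acc=0xD52867 -> emit D5 28 67, reset; bytes_emitted=3
After char 4 ('v'=47): chars_in_quartet=1 acc=0x2F bytes_emitted=3
After char 5 ('z'=51): chars_in_quartet=2 acc=0xBF3 bytes_emitted=3
After char 6 ('n'=39): chars_in_quartet=3 acc=0x2FCE7 bytes_emitted=3
After char 7 ('K'=10): chars_in_quartet=4 acc=0xBF39CA -> emit BF 39 CA, reset; bytes_emitted=6
After char 8 ('W'=22): chars_in_quartet=1 acc=0x16 bytes_emitted=6
After char 9 ('Q'=16): chars_in_quartet=2 acc=0x590 bytes_emitted=6
Padding '==': partial quartet acc=0x590 -> emit 59; bytes_emitted=7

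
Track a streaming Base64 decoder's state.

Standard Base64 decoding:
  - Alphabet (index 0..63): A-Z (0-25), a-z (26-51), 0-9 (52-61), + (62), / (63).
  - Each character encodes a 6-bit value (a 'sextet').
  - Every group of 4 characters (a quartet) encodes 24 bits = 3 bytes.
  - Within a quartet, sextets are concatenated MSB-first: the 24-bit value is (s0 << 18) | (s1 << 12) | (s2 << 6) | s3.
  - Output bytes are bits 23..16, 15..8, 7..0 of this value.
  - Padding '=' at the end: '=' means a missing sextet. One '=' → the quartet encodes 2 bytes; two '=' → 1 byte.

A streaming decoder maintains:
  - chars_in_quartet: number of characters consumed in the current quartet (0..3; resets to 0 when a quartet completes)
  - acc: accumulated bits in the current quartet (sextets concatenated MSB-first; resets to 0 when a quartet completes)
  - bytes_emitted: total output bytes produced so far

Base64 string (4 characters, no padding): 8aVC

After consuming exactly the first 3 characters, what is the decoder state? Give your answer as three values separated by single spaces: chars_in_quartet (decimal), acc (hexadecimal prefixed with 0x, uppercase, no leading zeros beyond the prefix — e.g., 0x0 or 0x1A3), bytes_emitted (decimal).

Answer: 3 0x3C695 0

Derivation:
After char 0 ('8'=60): chars_in_quartet=1 acc=0x3C bytes_emitted=0
After char 1 ('a'=26): chars_in_quartet=2 acc=0xF1A bytes_emitted=0
After char 2 ('V'=21): chars_in_quartet=3 acc=0x3C695 bytes_emitted=0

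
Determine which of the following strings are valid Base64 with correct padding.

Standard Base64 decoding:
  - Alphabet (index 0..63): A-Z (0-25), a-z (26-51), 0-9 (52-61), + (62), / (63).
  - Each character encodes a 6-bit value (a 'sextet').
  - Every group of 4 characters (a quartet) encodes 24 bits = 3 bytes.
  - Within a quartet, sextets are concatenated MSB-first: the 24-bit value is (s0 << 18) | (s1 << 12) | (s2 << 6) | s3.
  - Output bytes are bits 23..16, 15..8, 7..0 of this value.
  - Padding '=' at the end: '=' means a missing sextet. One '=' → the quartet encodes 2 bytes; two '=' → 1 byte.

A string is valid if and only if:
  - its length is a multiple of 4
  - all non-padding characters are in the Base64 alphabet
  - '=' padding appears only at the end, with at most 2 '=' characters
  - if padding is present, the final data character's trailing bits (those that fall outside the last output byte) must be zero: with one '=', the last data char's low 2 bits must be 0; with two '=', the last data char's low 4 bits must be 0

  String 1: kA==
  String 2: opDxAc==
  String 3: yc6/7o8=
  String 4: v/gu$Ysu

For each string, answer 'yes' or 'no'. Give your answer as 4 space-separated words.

Answer: yes no yes no

Derivation:
String 1: 'kA==' → valid
String 2: 'opDxAc==' → invalid (bad trailing bits)
String 3: 'yc6/7o8=' → valid
String 4: 'v/gu$Ysu' → invalid (bad char(s): ['$'])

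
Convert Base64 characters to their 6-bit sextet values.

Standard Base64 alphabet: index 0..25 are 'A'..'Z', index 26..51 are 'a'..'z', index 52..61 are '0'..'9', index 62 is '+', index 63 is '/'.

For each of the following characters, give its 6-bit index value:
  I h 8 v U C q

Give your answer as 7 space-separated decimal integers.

'I': A..Z range, ord('I') − ord('A') = 8
'h': a..z range, 26 + ord('h') − ord('a') = 33
'8': 0..9 range, 52 + ord('8') − ord('0') = 60
'v': a..z range, 26 + ord('v') − ord('a') = 47
'U': A..Z range, ord('U') − ord('A') = 20
'C': A..Z range, ord('C') − ord('A') = 2
'q': a..z range, 26 + ord('q') − ord('a') = 42

Answer: 8 33 60 47 20 2 42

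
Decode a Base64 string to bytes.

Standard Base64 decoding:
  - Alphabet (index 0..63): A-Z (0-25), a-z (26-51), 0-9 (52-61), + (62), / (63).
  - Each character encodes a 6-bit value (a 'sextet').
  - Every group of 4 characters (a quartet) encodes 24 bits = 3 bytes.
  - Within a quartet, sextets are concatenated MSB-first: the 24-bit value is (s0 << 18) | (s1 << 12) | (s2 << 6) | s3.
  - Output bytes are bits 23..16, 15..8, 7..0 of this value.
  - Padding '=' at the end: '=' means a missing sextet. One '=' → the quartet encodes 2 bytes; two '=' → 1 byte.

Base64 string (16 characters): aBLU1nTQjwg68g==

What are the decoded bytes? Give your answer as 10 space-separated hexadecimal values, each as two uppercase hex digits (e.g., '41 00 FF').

After char 0 ('a'=26): chars_in_quartet=1 acc=0x1A bytes_emitted=0
After char 1 ('B'=1): chars_in_quartet=2 acc=0x681 bytes_emitted=0
After char 2 ('L'=11): chars_in_quartet=3 acc=0x1A04B bytes_emitted=0
After char 3 ('U'=20): chars_in_quartet=4 acc=0x6812D4 -> emit 68 12 D4, reset; bytes_emitted=3
After char 4 ('1'=53): chars_in_quartet=1 acc=0x35 bytes_emitted=3
After char 5 ('n'=39): chars_in_quartet=2 acc=0xD67 bytes_emitted=3
After char 6 ('T'=19): chars_in_quartet=3 acc=0x359D3 bytes_emitted=3
After char 7 ('Q'=16): chars_in_quartet=4 acc=0xD674D0 -> emit D6 74 D0, reset; bytes_emitted=6
After char 8 ('j'=35): chars_in_quartet=1 acc=0x23 bytes_emitted=6
After char 9 ('w'=48): chars_in_quartet=2 acc=0x8F0 bytes_emitted=6
After char 10 ('g'=32): chars_in_quartet=3 acc=0x23C20 bytes_emitted=6
After char 11 ('6'=58): chars_in_quartet=4 acc=0x8F083A -> emit 8F 08 3A, reset; bytes_emitted=9
After char 12 ('8'=60): chars_in_quartet=1 acc=0x3C bytes_emitted=9
After char 13 ('g'=32): chars_in_quartet=2 acc=0xF20 bytes_emitted=9
Padding '==': partial quartet acc=0xF20 -> emit F2; bytes_emitted=10

Answer: 68 12 D4 D6 74 D0 8F 08 3A F2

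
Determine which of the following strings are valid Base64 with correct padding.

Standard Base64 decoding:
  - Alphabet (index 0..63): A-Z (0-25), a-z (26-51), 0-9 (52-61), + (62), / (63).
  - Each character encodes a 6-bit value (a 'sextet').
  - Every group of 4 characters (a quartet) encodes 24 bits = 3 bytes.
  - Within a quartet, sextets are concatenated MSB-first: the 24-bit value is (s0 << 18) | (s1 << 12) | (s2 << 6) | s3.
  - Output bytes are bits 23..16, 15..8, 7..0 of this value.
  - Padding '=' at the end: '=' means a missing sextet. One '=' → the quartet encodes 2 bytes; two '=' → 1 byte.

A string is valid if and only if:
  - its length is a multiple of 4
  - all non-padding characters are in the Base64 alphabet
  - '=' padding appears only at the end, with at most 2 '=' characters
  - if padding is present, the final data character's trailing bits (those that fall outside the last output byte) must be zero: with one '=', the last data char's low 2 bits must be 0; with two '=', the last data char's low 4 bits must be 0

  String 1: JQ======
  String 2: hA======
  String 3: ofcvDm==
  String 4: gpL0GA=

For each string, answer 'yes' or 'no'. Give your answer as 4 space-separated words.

Answer: no no no no

Derivation:
String 1: 'JQ======' → invalid (6 pad chars (max 2))
String 2: 'hA======' → invalid (6 pad chars (max 2))
String 3: 'ofcvDm==' → invalid (bad trailing bits)
String 4: 'gpL0GA=' → invalid (len=7 not mult of 4)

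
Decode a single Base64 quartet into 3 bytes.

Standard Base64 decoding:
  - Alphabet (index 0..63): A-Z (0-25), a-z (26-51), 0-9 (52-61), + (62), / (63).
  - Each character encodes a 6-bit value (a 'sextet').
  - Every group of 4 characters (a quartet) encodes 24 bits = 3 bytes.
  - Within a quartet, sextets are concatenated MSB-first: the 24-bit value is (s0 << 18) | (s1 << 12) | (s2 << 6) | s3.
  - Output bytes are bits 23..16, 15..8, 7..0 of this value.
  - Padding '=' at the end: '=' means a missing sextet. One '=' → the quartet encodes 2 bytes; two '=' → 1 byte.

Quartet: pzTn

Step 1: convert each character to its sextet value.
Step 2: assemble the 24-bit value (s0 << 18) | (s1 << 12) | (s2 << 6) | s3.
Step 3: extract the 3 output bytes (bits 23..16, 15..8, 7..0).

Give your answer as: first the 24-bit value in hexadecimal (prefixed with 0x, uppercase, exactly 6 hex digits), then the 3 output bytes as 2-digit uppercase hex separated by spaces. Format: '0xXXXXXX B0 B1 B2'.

Sextets: p=41, z=51, T=19, n=39
24-bit: (41<<18) | (51<<12) | (19<<6) | 39
      = 0xA40000 | 0x033000 | 0x0004C0 | 0x000027
      = 0xA734E7
Bytes: (v>>16)&0xFF=A7, (v>>8)&0xFF=34, v&0xFF=E7

Answer: 0xA734E7 A7 34 E7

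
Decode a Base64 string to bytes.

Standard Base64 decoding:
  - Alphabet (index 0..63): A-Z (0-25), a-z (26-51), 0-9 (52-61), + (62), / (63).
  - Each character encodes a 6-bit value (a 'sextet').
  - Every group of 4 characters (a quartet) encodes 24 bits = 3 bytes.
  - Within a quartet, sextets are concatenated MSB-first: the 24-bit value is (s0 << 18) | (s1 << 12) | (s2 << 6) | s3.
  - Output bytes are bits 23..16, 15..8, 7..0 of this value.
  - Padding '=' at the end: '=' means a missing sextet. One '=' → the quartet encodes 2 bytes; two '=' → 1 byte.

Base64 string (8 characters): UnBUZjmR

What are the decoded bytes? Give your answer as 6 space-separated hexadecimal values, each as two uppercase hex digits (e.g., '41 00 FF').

Answer: 52 70 54 66 39 91

Derivation:
After char 0 ('U'=20): chars_in_quartet=1 acc=0x14 bytes_emitted=0
After char 1 ('n'=39): chars_in_quartet=2 acc=0x527 bytes_emitted=0
After char 2 ('B'=1): chars_in_quartet=3 acc=0x149C1 bytes_emitted=0
After char 3 ('U'=20): chars_in_quartet=4 acc=0x527054 -> emit 52 70 54, reset; bytes_emitted=3
After char 4 ('Z'=25): chars_in_quartet=1 acc=0x19 bytes_emitted=3
After char 5 ('j'=35): chars_in_quartet=2 acc=0x663 bytes_emitted=3
After char 6 ('m'=38): chars_in_quartet=3 acc=0x198E6 bytes_emitted=3
After char 7 ('R'=17): chars_in_quartet=4 acc=0x663991 -> emit 66 39 91, reset; bytes_emitted=6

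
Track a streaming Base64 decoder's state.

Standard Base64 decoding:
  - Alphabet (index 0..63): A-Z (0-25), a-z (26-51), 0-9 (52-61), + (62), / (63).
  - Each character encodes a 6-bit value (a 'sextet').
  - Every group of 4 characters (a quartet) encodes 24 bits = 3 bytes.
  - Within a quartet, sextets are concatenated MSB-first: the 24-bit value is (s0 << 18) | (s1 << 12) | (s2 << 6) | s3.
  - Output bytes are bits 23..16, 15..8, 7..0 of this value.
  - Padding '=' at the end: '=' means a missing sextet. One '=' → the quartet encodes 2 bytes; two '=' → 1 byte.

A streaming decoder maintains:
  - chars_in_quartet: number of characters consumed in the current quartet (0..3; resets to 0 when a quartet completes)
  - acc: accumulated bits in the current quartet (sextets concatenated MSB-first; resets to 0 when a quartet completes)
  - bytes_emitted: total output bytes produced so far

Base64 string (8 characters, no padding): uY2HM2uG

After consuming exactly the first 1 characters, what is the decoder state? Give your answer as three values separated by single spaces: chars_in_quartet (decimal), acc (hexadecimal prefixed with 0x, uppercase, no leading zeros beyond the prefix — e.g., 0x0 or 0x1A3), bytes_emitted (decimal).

Answer: 1 0x2E 0

Derivation:
After char 0 ('u'=46): chars_in_quartet=1 acc=0x2E bytes_emitted=0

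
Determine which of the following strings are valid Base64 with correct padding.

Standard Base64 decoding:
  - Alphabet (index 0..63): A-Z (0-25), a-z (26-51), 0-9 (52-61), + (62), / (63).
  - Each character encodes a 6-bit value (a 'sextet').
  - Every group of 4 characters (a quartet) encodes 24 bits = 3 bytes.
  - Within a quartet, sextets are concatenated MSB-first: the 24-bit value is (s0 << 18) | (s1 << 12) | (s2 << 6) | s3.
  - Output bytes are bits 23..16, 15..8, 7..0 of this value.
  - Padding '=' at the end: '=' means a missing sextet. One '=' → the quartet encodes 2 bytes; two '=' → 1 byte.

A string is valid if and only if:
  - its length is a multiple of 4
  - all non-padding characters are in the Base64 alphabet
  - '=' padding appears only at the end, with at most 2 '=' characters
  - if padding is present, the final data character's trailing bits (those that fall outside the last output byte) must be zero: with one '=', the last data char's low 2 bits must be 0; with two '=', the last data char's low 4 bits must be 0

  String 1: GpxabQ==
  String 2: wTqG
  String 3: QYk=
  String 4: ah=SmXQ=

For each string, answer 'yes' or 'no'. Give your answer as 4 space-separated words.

String 1: 'GpxabQ==' → valid
String 2: 'wTqG' → valid
String 3: 'QYk=' → valid
String 4: 'ah=SmXQ=' → invalid (bad char(s): ['=']; '=' in middle)

Answer: yes yes yes no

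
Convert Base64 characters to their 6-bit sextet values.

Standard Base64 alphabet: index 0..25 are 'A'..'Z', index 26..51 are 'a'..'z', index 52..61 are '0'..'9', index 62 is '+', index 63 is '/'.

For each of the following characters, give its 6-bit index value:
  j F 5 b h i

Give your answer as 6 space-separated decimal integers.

'j': a..z range, 26 + ord('j') − ord('a') = 35
'F': A..Z range, ord('F') − ord('A') = 5
'5': 0..9 range, 52 + ord('5') − ord('0') = 57
'b': a..z range, 26 + ord('b') − ord('a') = 27
'h': a..z range, 26 + ord('h') − ord('a') = 33
'i': a..z range, 26 + ord('i') − ord('a') = 34

Answer: 35 5 57 27 33 34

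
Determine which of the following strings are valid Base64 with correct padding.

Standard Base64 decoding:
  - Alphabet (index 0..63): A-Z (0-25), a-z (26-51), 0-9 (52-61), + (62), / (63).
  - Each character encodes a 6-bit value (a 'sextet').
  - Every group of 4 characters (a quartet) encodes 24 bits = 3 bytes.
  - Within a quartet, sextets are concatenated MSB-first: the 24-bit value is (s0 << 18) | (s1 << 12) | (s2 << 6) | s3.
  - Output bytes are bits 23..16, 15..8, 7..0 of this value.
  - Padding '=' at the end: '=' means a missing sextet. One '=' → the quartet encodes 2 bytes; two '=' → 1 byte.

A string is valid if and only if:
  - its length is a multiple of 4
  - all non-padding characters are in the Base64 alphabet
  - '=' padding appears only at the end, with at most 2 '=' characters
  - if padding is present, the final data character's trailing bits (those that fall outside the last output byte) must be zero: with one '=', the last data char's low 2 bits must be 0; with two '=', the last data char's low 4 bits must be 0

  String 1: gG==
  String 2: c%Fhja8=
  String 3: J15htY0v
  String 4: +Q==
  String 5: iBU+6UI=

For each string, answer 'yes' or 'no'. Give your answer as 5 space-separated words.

String 1: 'gG==' → invalid (bad trailing bits)
String 2: 'c%Fhja8=' → invalid (bad char(s): ['%'])
String 3: 'J15htY0v' → valid
String 4: '+Q==' → valid
String 5: 'iBU+6UI=' → valid

Answer: no no yes yes yes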